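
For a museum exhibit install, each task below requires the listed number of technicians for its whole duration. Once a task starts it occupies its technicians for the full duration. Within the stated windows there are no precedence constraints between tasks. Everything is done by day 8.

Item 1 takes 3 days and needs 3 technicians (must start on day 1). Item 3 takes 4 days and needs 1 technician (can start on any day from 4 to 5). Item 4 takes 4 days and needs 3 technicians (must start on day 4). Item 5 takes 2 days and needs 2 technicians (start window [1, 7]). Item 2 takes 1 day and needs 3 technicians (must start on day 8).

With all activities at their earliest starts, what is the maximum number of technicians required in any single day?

Early-start schedule: Item 1@1, Item 3@4, Item 4@4, Item 5@1, Item 2@8.
Load per day: day 1: 5, day 2: 5, day 3: 3, day 4: 4, day 5: 4, day 6: 4, day 7: 4, day 8: 3.
Peak is 5.

5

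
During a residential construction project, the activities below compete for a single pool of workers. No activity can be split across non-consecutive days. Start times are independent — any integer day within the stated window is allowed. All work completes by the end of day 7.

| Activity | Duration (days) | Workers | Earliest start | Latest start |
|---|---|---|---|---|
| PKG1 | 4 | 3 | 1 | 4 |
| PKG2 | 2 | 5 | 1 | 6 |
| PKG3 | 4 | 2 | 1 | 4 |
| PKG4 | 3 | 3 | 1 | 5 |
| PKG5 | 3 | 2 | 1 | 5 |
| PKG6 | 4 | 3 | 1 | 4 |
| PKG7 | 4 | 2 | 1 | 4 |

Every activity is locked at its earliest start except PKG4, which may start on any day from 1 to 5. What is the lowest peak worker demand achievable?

17

PKG4@1: d1:20  d2:20  d3:15  d4:10  d5:0  d6:0  d7:0 → peak 20
PKG4@2: d1:17  d2:20  d3:15  d4:13  d5:0  d6:0  d7:0 → peak 20
PKG4@3: d1:17  d2:17  d3:15  d4:13  d5:3  d6:0  d7:0 → peak 17
PKG4@4: d1:17  d2:17  d3:12  d4:13  d5:3  d6:3  d7:0 → peak 17
PKG4@5: d1:17  d2:17  d3:12  d4:10  d5:3  d6:3  d7:3 → peak 17
Best is PKG4@3, peak 17.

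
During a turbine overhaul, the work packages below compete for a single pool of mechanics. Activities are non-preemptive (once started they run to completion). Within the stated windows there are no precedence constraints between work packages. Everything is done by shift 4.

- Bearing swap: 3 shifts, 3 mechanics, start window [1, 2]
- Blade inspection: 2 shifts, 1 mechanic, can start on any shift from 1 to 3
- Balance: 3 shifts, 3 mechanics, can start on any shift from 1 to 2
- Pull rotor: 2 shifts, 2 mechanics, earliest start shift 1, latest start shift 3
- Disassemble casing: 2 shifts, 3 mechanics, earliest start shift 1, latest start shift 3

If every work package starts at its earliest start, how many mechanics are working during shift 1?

12

At early start, shift 1 has: Bearing swap, Blade inspection, Balance, Pull rotor, Disassemble casing.
Demand: 3 + 1 + 3 + 2 + 3 = 12.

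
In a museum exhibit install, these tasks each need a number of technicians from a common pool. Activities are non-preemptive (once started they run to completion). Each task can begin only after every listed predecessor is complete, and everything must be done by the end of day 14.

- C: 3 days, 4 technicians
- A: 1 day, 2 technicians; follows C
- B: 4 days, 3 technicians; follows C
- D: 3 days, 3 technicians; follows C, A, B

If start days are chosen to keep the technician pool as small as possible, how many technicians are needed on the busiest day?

4

Early-start (C@1, A@4, B@4, D@8) gives peak 5: d1:4  d2:4  d3:4  d4:5  d5:3  d6:3  d7:3  d8:3  d9:3  d10:3  d11:0  d12:0  d13:0  d14:0.
Shift B→5, D→9.
Schedule C@1, A@4, B@5, D@9: d1:4  d2:4  d3:4  d4:2  d5:3  d6:3  d7:3  d8:3  d9:3  d10:3  d11:3  d12:0  d13:0  d14:0 — peak 4.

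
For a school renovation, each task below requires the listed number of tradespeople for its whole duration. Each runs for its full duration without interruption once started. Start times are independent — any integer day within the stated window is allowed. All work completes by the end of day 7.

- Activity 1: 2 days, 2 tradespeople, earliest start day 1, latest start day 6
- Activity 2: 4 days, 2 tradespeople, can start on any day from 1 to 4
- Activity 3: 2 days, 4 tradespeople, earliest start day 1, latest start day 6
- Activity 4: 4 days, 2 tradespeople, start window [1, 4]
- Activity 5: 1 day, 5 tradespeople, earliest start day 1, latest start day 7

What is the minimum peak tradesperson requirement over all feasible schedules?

6

Early-start (Activity 1@1, Activity 2@1, Activity 3@1, Activity 4@1, Activity 5@1) gives peak 15: d1:15  d2:10  d3:4  d4:4  d5:0  d6:0  d7:0.
Shift Activity 3→5, Activity 5→7.
Schedule Activity 1@1, Activity 2@1, Activity 3@5, Activity 4@1, Activity 5@7: d1:6  d2:6  d3:4  d4:4  d5:4  d6:4  d7:5 — peak 6.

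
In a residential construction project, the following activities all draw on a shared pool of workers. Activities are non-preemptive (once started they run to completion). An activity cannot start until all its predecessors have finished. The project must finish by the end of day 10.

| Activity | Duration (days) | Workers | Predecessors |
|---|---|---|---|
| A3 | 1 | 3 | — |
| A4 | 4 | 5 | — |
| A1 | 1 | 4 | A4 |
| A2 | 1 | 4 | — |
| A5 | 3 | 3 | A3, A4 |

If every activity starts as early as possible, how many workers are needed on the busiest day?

12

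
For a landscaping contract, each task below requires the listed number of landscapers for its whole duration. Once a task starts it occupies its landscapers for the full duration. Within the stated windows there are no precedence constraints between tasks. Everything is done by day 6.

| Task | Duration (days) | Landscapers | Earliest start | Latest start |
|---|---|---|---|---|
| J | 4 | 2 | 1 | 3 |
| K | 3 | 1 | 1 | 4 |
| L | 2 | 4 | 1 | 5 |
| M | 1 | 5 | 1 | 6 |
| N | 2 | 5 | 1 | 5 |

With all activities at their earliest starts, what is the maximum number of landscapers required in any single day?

Early-start schedule: J@1, K@1, L@1, M@1, N@1.
Load per day: day 1: 17, day 2: 12, day 3: 3, day 4: 2, day 5: 0, day 6: 0.
Peak is 17.

17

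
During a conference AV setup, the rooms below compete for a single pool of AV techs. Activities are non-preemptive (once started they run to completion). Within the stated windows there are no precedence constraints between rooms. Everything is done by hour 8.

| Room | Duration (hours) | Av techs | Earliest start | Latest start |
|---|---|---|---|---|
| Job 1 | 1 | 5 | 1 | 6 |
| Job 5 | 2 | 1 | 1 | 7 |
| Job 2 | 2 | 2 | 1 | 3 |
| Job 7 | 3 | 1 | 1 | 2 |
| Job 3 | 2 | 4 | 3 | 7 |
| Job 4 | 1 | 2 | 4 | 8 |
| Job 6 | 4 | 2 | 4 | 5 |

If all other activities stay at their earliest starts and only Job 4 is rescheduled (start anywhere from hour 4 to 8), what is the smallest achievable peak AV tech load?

Job 4@4: h1:9  h2:4  h3:5  h4:8  h5:2  h6:2  h7:2  h8:0 → peak 9
Job 4@5: h1:9  h2:4  h3:5  h4:6  h5:4  h6:2  h7:2  h8:0 → peak 9
Job 4@6: h1:9  h2:4  h3:5  h4:6  h5:2  h6:4  h7:2  h8:0 → peak 9
Job 4@7: h1:9  h2:4  h3:5  h4:6  h5:2  h6:2  h7:4  h8:0 → peak 9
Job 4@8: h1:9  h2:4  h3:5  h4:6  h5:2  h6:2  h7:2  h8:2 → peak 9
Best is Job 4@4, peak 9.

9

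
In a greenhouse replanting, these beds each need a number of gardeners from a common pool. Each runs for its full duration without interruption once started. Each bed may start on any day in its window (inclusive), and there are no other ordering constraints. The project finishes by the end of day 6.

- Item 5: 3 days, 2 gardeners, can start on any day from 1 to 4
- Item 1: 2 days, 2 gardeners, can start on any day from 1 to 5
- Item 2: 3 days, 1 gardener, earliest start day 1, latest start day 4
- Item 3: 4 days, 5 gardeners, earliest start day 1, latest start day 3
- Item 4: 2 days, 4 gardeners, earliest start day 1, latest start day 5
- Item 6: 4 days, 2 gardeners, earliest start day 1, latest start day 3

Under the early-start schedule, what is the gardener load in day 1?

At early start, day 1 has: Item 5, Item 1, Item 2, Item 3, Item 4, Item 6.
Demand: 2 + 2 + 1 + 5 + 4 + 2 = 16.

16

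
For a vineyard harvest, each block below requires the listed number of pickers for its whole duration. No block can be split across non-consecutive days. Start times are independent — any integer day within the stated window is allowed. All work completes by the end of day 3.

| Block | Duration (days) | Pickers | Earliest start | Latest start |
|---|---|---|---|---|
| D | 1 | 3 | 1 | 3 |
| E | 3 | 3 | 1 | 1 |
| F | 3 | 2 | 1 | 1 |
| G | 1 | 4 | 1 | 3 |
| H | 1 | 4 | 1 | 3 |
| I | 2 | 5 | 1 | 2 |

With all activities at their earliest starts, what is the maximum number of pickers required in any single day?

Early-start schedule: D@1, E@1, F@1, G@1, H@1, I@1.
Load per day: day 1: 21, day 2: 10, day 3: 5.
Peak is 21.

21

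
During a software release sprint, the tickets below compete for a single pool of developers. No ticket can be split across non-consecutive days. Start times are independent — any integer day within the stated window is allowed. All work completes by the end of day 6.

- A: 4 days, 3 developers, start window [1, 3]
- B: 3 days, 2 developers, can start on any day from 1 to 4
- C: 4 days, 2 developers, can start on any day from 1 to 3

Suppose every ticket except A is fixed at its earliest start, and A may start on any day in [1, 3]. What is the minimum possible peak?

7

A@1: d1:7  d2:7  d3:7  d4:5  d5:0  d6:0 → peak 7
A@2: d1:4  d2:7  d3:7  d4:5  d5:3  d6:0 → peak 7
A@3: d1:4  d2:4  d3:7  d4:5  d5:3  d6:3 → peak 7
Best is A@1, peak 7.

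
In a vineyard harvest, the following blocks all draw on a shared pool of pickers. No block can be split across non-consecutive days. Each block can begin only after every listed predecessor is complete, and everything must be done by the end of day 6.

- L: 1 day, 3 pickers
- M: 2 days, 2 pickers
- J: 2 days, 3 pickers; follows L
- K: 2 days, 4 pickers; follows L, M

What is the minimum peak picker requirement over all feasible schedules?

5

Early-start (L@1, M@1, J@2, K@3) gives peak 7: d1:5  d2:5  d3:7  d4:4  d5:0  d6:0.
Shift K→4.
Schedule L@1, M@1, J@2, K@4: d1:5  d2:5  d3:3  d4:4  d5:4  d6:0 — peak 5.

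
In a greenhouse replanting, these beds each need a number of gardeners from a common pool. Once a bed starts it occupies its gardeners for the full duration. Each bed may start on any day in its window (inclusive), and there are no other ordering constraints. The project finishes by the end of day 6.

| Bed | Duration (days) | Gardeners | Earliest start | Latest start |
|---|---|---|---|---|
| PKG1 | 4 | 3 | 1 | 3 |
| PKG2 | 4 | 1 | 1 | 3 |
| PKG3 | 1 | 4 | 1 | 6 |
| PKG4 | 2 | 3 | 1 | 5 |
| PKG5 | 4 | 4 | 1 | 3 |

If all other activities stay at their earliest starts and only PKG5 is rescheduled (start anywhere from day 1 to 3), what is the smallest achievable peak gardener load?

PKG5@1: d1:15  d2:11  d3:8  d4:8  d5:0  d6:0 → peak 15
PKG5@2: d1:11  d2:11  d3:8  d4:8  d5:4  d6:0 → peak 11
PKG5@3: d1:11  d2:7  d3:8  d4:8  d5:4  d6:4 → peak 11
Best is PKG5@2, peak 11.

11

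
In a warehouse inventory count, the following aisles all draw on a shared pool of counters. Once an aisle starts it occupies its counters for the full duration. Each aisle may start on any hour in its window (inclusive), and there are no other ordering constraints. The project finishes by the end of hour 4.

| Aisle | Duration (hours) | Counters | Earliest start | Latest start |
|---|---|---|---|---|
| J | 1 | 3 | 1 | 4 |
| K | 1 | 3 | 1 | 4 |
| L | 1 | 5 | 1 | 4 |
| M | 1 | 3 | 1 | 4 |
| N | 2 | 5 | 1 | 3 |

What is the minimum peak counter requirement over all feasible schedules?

Early-start (J@1, K@1, L@1, M@1, N@1) gives peak 19: h1:19  h2:5  h3:0  h4:0.
Shift L→2, M→2, N→3.
Schedule J@1, K@1, L@2, M@2, N@3: h1:6  h2:8  h3:5  h4:5 — peak 8.

8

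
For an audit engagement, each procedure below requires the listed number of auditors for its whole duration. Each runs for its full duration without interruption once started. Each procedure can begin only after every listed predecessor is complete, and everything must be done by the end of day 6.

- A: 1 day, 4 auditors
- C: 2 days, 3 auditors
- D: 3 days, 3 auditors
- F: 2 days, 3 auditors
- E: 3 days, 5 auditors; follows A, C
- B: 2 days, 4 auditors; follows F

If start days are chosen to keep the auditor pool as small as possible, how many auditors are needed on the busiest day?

9

Early-start (A@1, C@1, D@1, F@1, E@3, B@3) gives peak 13: d1:13  d2:9  d3:12  d4:9  d5:5  d6:0.
Shift D→2, F→2, E→4, B→5.
Schedule A@1, C@1, D@2, F@2, E@4, B@5: d1:7  d2:9  d3:6  d4:8  d5:9  d6:9 — peak 9.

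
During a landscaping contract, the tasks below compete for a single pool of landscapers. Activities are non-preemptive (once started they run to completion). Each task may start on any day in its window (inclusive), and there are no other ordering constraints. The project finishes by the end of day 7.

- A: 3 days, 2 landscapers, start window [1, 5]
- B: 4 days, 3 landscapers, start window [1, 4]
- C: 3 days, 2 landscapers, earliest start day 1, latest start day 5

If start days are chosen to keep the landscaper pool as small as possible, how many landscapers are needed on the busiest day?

Early-start (A@1, B@1, C@1) gives peak 7: d1:7  d2:7  d3:7  d4:3  d5:0  d6:0  d7:0.
Shift B→4.
Schedule A@1, B@4, C@1: d1:4  d2:4  d3:4  d4:3  d5:3  d6:3  d7:3 — peak 4.
Total landscaper-days = 24 over 7 days ⇒ peak ≥ ⌈24/7⌉ = 4, so 4 is optimal.

4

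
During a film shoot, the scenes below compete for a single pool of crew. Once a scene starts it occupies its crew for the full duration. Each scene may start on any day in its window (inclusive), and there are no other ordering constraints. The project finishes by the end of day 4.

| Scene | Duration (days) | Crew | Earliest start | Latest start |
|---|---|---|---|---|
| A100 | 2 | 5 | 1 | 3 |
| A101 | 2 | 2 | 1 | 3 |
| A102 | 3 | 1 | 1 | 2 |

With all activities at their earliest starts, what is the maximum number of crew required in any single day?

Early-start schedule: A100@1, A101@1, A102@1.
Load per day: day 1: 8, day 2: 8, day 3: 1, day 4: 0.
Peak is 8.

8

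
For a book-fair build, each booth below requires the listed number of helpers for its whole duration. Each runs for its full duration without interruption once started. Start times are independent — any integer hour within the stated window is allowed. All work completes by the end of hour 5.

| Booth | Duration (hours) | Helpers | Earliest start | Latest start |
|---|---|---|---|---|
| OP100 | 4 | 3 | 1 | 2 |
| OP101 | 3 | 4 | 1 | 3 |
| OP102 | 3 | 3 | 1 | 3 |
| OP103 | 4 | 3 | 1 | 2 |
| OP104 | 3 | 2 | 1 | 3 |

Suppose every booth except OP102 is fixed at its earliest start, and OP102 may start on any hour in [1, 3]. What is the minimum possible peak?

15

OP102@1: h1:15  h2:15  h3:15  h4:6  h5:0 → peak 15
OP102@2: h1:12  h2:15  h3:15  h4:9  h5:0 → peak 15
OP102@3: h1:12  h2:12  h3:15  h4:9  h5:3 → peak 15
Best is OP102@1, peak 15.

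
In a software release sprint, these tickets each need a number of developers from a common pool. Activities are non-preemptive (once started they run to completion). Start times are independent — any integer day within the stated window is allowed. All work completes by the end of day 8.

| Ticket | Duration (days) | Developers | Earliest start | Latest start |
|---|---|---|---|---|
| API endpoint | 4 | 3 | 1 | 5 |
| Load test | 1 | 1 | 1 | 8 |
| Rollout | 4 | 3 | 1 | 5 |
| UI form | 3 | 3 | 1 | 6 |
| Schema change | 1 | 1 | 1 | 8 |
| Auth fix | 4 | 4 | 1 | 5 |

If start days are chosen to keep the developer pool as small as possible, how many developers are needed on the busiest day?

Early-start (API endpoint@1, Load test@1, Rollout@1, UI form@1, Schema change@1, Auth fix@1) gives peak 15: d1:15  d2:13  d3:13  d4:10  d5:0  d6:0  d7:0  d8:0.
Shift UI form→5, Schema change→2, Auth fix→5.
Schedule API endpoint@1, Load test@1, Rollout@1, UI form@5, Schema change@2, Auth fix@5: d1:7  d2:7  d3:6  d4:6  d5:7  d6:7  d7:7  d8:4 — peak 7.
Total developer-days = 51 over 8 days ⇒ peak ≥ ⌈51/8⌉ = 7, so 7 is optimal.

7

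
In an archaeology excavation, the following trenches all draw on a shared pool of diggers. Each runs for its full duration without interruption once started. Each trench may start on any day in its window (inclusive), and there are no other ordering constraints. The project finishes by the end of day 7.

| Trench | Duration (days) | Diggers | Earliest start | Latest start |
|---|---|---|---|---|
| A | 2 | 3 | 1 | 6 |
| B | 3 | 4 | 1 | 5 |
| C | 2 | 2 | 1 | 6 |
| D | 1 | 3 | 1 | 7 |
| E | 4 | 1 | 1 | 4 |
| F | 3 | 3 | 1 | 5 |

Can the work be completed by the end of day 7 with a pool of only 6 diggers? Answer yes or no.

yes

Schedule A@1, B@5, C@3, D@1, E@3, F@2: d1:6  d2:6  d3:6  d4:6  d5:5  d6:5  d7:4 — peak 6 ≤ 6.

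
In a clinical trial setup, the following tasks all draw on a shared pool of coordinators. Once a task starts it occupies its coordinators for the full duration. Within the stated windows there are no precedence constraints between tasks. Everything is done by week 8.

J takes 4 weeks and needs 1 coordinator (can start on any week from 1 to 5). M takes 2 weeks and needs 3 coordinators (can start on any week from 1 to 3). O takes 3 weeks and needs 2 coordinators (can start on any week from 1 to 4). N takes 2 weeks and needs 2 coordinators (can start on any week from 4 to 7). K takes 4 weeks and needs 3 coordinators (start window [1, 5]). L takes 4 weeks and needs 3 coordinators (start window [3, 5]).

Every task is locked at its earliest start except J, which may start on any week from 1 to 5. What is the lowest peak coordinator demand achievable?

8

J@1: w1:9  w2:9  w3:9  w4:9  w5:5  w6:3  w7:0  w8:0 → peak 9
J@2: w1:8  w2:9  w3:9  w4:9  w5:6  w6:3  w7:0  w8:0 → peak 9
J@3: w1:8  w2:8  w3:9  w4:9  w5:6  w6:4  w7:0  w8:0 → peak 9
J@4: w1:8  w2:8  w3:8  w4:9  w5:6  w6:4  w7:1  w8:0 → peak 9
J@5: w1:8  w2:8  w3:8  w4:8  w5:6  w6:4  w7:1  w8:1 → peak 8
Best is J@5, peak 8.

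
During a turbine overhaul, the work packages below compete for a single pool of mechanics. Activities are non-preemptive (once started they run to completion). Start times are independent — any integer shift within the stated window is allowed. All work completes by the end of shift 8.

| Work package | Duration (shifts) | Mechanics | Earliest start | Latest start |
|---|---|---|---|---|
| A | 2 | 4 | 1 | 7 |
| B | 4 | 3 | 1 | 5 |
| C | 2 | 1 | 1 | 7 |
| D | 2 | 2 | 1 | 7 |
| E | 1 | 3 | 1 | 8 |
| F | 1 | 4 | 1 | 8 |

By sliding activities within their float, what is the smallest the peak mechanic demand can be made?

5

Early-start (A@1, B@1, C@1, D@1, E@1, F@1) gives peak 17: s1:17  s2:10  s3:3  s4:3  s5:0  s6:0  s7:0  s8:0.
Shift B→3, D→3, E→7, F→8.
Schedule A@1, B@3, C@1, D@3, E@7, F@8: s1:5  s2:5  s3:5  s4:5  s5:3  s6:3  s7:3  s8:4 — peak 5.
Total mechanic-shifts = 33 over 8 shifts ⇒ peak ≥ ⌈33/8⌉ = 5, so 5 is optimal.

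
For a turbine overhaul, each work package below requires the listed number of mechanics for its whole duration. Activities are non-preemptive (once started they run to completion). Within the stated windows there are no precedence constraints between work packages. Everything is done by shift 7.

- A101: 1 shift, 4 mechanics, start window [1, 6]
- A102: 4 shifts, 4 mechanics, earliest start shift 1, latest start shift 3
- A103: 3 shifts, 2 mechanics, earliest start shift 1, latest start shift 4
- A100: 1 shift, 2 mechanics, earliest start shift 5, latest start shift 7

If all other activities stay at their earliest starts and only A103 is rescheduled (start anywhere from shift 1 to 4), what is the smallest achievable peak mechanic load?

A103@1: s1:10  s2:6  s3:6  s4:4  s5:2  s6:0  s7:0 → peak 10
A103@2: s1:8  s2:6  s3:6  s4:6  s5:2  s6:0  s7:0 → peak 8
A103@3: s1:8  s2:4  s3:6  s4:6  s5:4  s6:0  s7:0 → peak 8
A103@4: s1:8  s2:4  s3:4  s4:6  s5:4  s6:2  s7:0 → peak 8
Best is A103@2, peak 8.

8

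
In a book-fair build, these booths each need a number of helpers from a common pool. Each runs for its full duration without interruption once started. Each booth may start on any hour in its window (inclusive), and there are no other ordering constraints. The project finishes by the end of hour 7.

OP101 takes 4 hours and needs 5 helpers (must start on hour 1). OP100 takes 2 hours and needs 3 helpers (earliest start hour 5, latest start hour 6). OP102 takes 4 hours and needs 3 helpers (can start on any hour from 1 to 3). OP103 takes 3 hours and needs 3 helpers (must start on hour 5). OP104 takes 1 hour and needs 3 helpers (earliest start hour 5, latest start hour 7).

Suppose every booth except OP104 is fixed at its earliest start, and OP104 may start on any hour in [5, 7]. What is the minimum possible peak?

OP104@5: h1:8  h2:8  h3:8  h4:8  h5:9  h6:6  h7:3 → peak 9
OP104@6: h1:8  h2:8  h3:8  h4:8  h5:6  h6:9  h7:3 → peak 9
OP104@7: h1:8  h2:8  h3:8  h4:8  h5:6  h6:6  h7:6 → peak 8
Best is OP104@7, peak 8.

8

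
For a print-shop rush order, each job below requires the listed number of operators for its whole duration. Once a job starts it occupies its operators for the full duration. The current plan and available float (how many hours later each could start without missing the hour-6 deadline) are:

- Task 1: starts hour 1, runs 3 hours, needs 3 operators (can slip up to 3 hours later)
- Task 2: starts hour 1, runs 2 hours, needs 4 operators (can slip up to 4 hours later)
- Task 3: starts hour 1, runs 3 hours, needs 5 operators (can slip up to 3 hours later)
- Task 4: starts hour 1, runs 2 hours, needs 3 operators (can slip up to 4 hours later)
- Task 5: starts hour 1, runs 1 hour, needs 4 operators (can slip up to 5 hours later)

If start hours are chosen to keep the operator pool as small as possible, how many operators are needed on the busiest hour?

8

Early-start (Task 1@1, Task 2@1, Task 3@1, Task 4@1, Task 5@1) gives peak 19: h1:19  h2:15  h3:8  h4:0  h5:0  h6:0.
Shift Task 3→3, Task 4→4, Task 5→6.
Schedule Task 1@1, Task 2@1, Task 3@3, Task 4@4, Task 5@6: h1:7  h2:7  h3:8  h4:8  h5:8  h6:4 — peak 8.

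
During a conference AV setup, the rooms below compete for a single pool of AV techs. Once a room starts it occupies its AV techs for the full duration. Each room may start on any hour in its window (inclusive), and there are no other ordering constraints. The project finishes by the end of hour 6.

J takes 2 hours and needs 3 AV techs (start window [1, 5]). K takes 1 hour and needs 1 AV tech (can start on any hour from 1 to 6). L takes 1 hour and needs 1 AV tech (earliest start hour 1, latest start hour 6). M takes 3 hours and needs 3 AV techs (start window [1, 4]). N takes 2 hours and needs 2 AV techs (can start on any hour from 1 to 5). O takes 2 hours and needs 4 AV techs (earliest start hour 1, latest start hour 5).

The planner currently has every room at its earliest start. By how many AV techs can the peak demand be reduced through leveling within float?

8

Early-start peak: h1:14  h2:12  h3:3  h4:0  h5:0  h6:0 ⇒ 14.
Leveled (J@1, K@1, L@1, M@2, N@3, O@5): h1:5  h2:6  h3:5  h4:5  h5:4  h6:4 ⇒ 6.
Reduction 14 − 6 = 8.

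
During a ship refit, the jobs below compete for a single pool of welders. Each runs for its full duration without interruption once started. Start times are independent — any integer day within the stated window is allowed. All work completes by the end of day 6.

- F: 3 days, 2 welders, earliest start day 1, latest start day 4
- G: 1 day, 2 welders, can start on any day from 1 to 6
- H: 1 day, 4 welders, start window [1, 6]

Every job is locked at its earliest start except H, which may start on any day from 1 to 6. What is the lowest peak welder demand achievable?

H@1: d1:8  d2:2  d3:2  d4:0  d5:0  d6:0 → peak 8
H@2: d1:4  d2:6  d3:2  d4:0  d5:0  d6:0 → peak 6
H@3: d1:4  d2:2  d3:6  d4:0  d5:0  d6:0 → peak 6
H@4: d1:4  d2:2  d3:2  d4:4  d5:0  d6:0 → peak 4
H@5: d1:4  d2:2  d3:2  d4:0  d5:4  d6:0 → peak 4
H@6: d1:4  d2:2  d3:2  d4:0  d5:0  d6:4 → peak 4
Best is H@4, peak 4.

4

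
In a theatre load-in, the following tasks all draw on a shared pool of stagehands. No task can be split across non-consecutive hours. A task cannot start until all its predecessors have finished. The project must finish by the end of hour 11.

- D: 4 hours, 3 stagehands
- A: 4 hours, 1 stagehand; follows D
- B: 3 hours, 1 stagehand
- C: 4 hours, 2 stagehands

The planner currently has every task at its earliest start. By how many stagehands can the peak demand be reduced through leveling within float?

3

Early-start peak: h1:6  h2:6  h3:6  h4:5  h5:1  h6:1  h7:1  h8:1  h9:0  h10:0  h11:0 ⇒ 6.
Leveled (D@1, A@5, B@5, C@8): h1:3  h2:3  h3:3  h4:3  h5:2  h6:2  h7:2  h8:3  h9:2  h10:2  h11:2 ⇒ 3.
Reduction 6 − 3 = 3.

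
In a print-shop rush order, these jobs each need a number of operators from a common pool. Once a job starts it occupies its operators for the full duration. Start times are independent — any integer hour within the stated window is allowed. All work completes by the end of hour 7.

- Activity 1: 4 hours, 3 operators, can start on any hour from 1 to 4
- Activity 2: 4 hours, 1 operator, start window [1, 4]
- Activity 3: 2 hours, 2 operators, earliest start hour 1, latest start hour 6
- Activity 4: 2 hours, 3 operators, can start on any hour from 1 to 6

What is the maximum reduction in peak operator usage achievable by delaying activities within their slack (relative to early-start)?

4

Early-start peak: h1:9  h2:9  h3:4  h4:4  h5:0  h6:0  h7:0 ⇒ 9.
Leveled (Activity 1@1, Activity 2@1, Activity 3@5, Activity 4@5): h1:4  h2:4  h3:4  h4:4  h5:5  h6:5  h7:0 ⇒ 5.
Reduction 9 − 5 = 4.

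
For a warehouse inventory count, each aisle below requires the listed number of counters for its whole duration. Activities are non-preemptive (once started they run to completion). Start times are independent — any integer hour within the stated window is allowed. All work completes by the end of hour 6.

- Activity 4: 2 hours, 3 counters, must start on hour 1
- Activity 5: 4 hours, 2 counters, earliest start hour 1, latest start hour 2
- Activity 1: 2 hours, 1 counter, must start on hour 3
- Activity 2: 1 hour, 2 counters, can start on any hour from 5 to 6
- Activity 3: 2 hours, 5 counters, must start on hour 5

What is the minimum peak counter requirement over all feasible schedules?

7

Schedule Activity 4@1, Activity 5@1, Activity 1@3, Activity 2@5, Activity 3@5: h1:5  h2:5  h3:3  h4:3  h5:7  h6:5 — peak 7.
No arrangement of the 4 feasible schedules does better.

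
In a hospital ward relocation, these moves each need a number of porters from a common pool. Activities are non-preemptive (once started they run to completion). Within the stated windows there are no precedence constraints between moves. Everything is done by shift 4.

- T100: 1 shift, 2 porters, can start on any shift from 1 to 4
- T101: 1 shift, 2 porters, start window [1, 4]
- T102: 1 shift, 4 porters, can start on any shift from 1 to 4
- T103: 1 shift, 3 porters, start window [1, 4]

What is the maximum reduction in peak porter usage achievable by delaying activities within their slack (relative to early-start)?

Early-start peak: s1:11  s2:0  s3:0  s4:0 ⇒ 11.
Leveled (T100@1, T101@1, T102@2, T103@3): s1:4  s2:4  s3:3  s4:0 ⇒ 4.
Reduction 11 − 4 = 7.

7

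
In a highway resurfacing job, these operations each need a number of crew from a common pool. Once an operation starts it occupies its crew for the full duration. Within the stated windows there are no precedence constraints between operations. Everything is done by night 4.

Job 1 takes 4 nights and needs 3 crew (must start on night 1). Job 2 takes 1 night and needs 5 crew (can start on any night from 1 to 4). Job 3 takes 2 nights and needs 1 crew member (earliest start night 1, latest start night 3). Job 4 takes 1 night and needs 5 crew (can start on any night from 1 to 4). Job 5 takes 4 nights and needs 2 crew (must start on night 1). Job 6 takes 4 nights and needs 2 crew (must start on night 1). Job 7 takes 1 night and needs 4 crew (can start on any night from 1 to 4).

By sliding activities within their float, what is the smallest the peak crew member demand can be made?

12

Early-start (Job 1@1, Job 2@1, Job 3@1, Job 4@1, Job 5@1, Job 6@1, Job 7@1) gives peak 22: n1:22  n2:8  n3:7  n4:7.
Shift Job 3→2, Job 4→4, Job 7→2.
Schedule Job 1@1, Job 2@1, Job 3@2, Job 4@4, Job 5@1, Job 6@1, Job 7@2: n1:12  n2:12  n3:8  n4:12 — peak 12.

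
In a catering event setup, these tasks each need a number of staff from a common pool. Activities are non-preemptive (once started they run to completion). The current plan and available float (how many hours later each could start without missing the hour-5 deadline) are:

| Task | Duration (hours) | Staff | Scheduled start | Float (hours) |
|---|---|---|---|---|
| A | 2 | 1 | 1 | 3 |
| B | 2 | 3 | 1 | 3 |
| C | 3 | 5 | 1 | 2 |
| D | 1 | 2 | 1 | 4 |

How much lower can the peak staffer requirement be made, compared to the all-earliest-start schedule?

Early-start peak: h1:11  h2:9  h3:5  h4:0  h5:0 ⇒ 11.
Leveled (A@1, B@1, C@3, D@1): h1:6  h2:4  h3:5  h4:5  h5:5 ⇒ 6.
Reduction 11 − 6 = 5.

5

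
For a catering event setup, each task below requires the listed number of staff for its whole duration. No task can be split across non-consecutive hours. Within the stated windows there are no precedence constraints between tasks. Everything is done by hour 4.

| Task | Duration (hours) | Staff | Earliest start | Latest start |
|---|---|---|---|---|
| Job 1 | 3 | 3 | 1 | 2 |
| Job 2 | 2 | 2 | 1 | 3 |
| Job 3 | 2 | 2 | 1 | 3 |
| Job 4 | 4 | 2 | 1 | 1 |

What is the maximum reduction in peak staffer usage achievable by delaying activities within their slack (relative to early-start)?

Early-start peak: h1:9  h2:9  h3:5  h4:2 ⇒ 9.
Leveled (Job 1@1, Job 2@1, Job 3@3, Job 4@1): h1:7  h2:7  h3:7  h4:4 ⇒ 7.
Reduction 9 − 7 = 2.

2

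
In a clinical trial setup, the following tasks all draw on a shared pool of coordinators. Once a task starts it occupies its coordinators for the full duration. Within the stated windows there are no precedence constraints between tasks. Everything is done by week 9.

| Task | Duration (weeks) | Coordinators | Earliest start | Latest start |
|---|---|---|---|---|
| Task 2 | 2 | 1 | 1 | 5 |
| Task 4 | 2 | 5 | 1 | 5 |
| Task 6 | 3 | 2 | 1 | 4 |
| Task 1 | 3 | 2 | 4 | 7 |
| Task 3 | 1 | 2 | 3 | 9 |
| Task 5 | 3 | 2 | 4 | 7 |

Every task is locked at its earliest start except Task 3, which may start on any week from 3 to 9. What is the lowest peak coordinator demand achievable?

8

Task 3@3: w1:8  w2:8  w3:4  w4:4  w5:4  w6:4  w7:0  w8:0  w9:0 → peak 8
Task 3@4: w1:8  w2:8  w3:2  w4:6  w5:4  w6:4  w7:0  w8:0  w9:0 → peak 8
Task 3@5: w1:8  w2:8  w3:2  w4:4  w5:6  w6:4  w7:0  w8:0  w9:0 → peak 8
Task 3@6: w1:8  w2:8  w3:2  w4:4  w5:4  w6:6  w7:0  w8:0  w9:0 → peak 8
Task 3@7: w1:8  w2:8  w3:2  w4:4  w5:4  w6:4  w7:2  w8:0  w9:0 → peak 8
Task 3@8: w1:8  w2:8  w3:2  w4:4  w5:4  w6:4  w7:0  w8:2  w9:0 → peak 8
Task 3@9: w1:8  w2:8  w3:2  w4:4  w5:4  w6:4  w7:0  w8:0  w9:2 → peak 8
Best is Task 3@3, peak 8.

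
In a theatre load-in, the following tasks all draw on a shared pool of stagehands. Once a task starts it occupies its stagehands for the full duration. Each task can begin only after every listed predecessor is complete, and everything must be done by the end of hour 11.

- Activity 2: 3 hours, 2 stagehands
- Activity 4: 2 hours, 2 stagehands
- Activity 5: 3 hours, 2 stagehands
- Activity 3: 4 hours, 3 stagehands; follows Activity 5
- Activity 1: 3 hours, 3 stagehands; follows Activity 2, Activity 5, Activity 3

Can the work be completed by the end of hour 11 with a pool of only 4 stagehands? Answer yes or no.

no

The minimum achievable peak is 5; 4 < 5, so no feasible schedule stays within the cap.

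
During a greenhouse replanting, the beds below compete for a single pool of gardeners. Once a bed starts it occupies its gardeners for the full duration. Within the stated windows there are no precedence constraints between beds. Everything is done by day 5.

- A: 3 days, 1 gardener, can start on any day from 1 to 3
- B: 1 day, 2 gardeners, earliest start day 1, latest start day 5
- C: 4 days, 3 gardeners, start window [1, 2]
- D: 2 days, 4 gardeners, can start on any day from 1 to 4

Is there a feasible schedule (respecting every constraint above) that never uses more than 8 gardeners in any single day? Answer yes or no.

Schedule A@1, B@1, C@1, D@4: d1:6  d2:4  d3:4  d4:7  d5:4 — peak 7 ≤ 8.

yes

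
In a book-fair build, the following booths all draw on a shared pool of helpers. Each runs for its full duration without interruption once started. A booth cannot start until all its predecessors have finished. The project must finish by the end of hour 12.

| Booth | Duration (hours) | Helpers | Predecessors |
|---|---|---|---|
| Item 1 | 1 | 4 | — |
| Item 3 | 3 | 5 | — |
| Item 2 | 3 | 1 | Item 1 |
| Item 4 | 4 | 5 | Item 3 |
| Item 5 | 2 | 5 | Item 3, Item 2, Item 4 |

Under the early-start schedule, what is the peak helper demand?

Early-start schedule: Item 1@1, Item 3@1, Item 2@2, Item 4@4, Item 5@8.
Load per hour: hour 1: 9, hour 2: 6, hour 3: 6, hour 4: 6, hour 5: 5, hour 6: 5, hour 7: 5, hour 8: 5, hour 9: 5, hour 10: 0, hour 11: 0, hour 12: 0.
Peak is 9.

9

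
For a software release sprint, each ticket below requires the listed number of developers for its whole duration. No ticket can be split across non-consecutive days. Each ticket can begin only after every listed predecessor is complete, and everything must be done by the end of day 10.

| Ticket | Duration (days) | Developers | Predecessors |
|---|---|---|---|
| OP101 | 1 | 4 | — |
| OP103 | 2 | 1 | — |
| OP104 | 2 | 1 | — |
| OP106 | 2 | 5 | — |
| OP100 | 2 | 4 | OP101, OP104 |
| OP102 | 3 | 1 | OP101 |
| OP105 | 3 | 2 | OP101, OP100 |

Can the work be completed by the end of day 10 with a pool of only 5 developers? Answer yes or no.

Schedule OP101@1, OP103@1, OP104@2, OP106@4, OP100@6, OP102@6, OP105@8: d1:5  d2:2  d3:1  d4:5  d5:5  d6:5  d7:5  d8:3  d9:2  d10:2 — peak 5 ≤ 5.

yes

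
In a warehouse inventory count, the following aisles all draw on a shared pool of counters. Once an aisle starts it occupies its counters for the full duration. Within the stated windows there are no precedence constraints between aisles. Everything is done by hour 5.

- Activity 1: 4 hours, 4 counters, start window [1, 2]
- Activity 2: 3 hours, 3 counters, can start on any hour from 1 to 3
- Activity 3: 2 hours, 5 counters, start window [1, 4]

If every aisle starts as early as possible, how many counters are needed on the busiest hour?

Early-start schedule: Activity 1@1, Activity 2@1, Activity 3@1.
Load per hour: hour 1: 12, hour 2: 12, hour 3: 7, hour 4: 4, hour 5: 0.
Peak is 12.

12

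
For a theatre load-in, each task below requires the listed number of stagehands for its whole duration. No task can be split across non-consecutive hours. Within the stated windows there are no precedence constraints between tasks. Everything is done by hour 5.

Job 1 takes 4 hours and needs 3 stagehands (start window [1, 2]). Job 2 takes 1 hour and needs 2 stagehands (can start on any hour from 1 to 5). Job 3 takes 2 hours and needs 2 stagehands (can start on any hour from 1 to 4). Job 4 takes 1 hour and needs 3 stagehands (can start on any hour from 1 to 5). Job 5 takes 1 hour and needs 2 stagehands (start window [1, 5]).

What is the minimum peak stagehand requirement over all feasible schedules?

5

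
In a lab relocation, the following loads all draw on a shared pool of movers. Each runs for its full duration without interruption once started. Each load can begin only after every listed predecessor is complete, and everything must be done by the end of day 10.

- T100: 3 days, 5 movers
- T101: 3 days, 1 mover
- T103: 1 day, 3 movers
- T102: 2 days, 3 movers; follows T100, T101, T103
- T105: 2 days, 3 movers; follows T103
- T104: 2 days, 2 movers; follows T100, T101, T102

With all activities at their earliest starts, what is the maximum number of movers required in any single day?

Early-start schedule: T100@1, T101@1, T103@1, T102@4, T105@2, T104@6.
Load per day: day 1: 9, day 2: 9, day 3: 9, day 4: 3, day 5: 3, day 6: 2, day 7: 2, day 8: 0, day 9: 0, day 10: 0.
Peak is 9.

9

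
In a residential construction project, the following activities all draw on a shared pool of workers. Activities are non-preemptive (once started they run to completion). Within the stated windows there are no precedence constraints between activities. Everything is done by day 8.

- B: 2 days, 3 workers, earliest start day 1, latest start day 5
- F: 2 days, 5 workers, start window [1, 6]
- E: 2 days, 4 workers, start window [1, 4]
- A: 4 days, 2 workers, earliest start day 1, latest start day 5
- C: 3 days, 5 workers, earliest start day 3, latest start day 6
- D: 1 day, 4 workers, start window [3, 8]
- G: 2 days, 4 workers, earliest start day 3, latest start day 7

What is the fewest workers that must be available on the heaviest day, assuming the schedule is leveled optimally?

Early-start (B@1, F@1, E@1, A@1, C@3, D@3, G@3) gives peak 15: d1:14  d2:14  d3:15  d4:11  d5:5  d6:0  d7:0  d8:0.
Shift E→3, A→5, C→5, D→8.
Schedule B@1, F@1, E@3, A@5, C@5, D@8, G@3: d1:8  d2:8  d3:8  d4:8  d5:7  d6:7  d7:7  d8:6 — peak 8.
Total worker-days = 59 over 8 days ⇒ peak ≥ ⌈59/8⌉ = 8, so 8 is optimal.

8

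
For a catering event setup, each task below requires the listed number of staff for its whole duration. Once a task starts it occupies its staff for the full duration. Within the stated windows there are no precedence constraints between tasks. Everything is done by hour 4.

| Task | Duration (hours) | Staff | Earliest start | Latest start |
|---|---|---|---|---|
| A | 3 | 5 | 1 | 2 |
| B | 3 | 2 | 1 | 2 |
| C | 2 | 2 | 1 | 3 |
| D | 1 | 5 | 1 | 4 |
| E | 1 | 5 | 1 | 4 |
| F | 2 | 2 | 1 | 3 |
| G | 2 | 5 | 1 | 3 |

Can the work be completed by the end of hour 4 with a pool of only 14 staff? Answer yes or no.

yes

Schedule A@1, B@1, C@1, D@1, E@2, F@3, G@3: h1:14  h2:14  h3:14  h4:7 — peak 14 ≤ 14.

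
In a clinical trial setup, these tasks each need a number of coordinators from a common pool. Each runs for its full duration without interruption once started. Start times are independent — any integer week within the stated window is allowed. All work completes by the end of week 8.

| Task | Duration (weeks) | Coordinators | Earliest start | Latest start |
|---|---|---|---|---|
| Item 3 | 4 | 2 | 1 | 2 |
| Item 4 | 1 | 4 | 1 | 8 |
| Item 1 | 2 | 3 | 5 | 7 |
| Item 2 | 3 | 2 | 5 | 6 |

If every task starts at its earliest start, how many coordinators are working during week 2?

At early start, week 2 has: Item 3.
Demand: 2 = 2.

2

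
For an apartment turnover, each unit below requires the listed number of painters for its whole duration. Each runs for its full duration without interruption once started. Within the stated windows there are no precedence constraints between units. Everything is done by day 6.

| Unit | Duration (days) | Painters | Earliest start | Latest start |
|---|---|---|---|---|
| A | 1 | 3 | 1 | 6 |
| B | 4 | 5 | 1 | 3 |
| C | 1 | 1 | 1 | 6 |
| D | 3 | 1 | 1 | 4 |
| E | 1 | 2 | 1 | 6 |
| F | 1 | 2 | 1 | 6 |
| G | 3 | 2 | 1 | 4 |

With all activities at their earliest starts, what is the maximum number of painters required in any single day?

16

Early-start schedule: A@1, B@1, C@1, D@1, E@1, F@1, G@1.
Load per day: day 1: 16, day 2: 8, day 3: 8, day 4: 5, day 5: 0, day 6: 0.
Peak is 16.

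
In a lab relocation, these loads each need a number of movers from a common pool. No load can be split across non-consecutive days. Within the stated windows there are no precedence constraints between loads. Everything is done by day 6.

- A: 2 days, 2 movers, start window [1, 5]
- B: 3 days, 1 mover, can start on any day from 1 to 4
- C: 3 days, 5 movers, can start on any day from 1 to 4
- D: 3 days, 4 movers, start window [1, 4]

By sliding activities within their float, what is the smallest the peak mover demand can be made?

6

Early-start (A@1, B@1, C@1, D@1) gives peak 12: d1:12  d2:12  d3:10  d4:0  d5:0  d6:0.
Shift B→3, C→4.
Schedule A@1, B@3, C@4, D@1: d1:6  d2:6  d3:5  d4:6  d5:6  d6:5 — peak 6.
Total mover-days = 34 over 6 days ⇒ peak ≥ ⌈34/6⌉ = 6, so 6 is optimal.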